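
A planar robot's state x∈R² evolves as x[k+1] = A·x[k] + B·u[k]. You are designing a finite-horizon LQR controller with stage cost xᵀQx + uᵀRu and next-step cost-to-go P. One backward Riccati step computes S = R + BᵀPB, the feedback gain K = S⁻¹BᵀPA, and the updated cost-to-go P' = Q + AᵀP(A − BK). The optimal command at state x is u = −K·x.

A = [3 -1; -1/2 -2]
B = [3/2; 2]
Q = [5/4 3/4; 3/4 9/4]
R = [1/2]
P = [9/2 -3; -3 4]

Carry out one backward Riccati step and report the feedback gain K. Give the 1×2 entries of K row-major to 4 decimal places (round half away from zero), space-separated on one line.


BᵀP = [0.7500 3.5000]
S = R + BᵀPB = [1/2] + [8.1250] = [8.6250]
BᵀPA = [0.5000 -7.7500]
K = S⁻¹·BᵀPA = [0.0580 -0.8986]
A−BK = [2.9130 0.3478; -0.6159 -0.2029]
AᵀP(A−BK) = [50.4710 7.4493; 7.4493 1.5362]
P' = Q + AᵀP(A−BK) = [51.7210 8.1993; 8.1993 3.7862]
tr(P') = 55.5072

0.0580 -0.8986


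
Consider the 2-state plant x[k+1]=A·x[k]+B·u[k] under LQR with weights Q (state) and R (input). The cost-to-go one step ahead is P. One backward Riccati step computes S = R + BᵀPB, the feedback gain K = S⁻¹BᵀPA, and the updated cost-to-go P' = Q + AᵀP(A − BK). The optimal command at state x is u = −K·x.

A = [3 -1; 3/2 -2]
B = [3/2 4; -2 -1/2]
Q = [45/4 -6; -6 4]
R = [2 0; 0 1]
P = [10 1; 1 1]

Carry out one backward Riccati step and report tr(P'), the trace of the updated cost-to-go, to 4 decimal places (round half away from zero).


19.4441

BᵀP = [13.0000 -0.5000; 39.5000 3.5000]
S = R + BᵀPB = [2 0; 0 1] + [20.5000 52.2500; 52.2500 156.2500] = [22.5000 52.2500; 52.2500 157.2500]
BᵀPA = [38.2500 -12.0000; 123.7500 -46.5000]
K = S⁻¹·BᵀPA = [-0.5583 0.6715; 0.9725 -0.5188]
A−BK = [-0.0524 0.0681; 0.8697 -0.9164]
AᵀP(A−BK) = [2.2617 -1.9797; -1.9797 1.9324]
P' = Q + AᵀP(A−BK) = [13.5117 -7.9797; -7.9797 5.9324]
tr(P') = 19.4441


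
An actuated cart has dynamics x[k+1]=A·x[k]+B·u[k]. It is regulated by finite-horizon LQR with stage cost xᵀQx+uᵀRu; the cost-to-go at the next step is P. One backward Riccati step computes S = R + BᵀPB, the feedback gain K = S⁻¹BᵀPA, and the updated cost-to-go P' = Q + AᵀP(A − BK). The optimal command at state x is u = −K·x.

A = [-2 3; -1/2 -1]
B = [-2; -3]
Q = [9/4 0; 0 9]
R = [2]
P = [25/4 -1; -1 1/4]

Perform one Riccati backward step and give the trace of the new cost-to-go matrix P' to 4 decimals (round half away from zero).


25.9312

BᵀP = [-9.5000 1.2500]
S = R + BᵀPB = [2] + [15.2500] = [17.2500]
BᵀPA = [18.3750 -29.7500]
K = S⁻¹·BᵀPA = [1.0652 -1.7246]
A−BK = [0.1304 -0.4493; 2.6957 -6.1739]
AᵀP(A−BK) = [3.4891 -6.1848; -6.1848 11.1920]
P' = Q + AᵀP(A−BK) = [5.7391 -6.1848; -6.1848 20.1920]
tr(P') = 25.9312


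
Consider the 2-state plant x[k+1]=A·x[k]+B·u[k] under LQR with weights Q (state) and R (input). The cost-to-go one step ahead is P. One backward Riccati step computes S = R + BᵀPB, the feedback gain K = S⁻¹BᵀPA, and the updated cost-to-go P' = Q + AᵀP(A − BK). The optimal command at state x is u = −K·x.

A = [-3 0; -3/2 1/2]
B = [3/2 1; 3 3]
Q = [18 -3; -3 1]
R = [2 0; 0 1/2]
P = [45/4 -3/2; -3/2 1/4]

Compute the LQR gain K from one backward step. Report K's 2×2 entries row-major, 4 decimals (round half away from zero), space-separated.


BᵀP = [12.3750 -1.5000; 6.7500 -0.7500]
S = R + BᵀPB = [2 0; 0 1/2] + [14.0625 7.8750; 7.8750 4.5000] = [16.0625 7.8750; 7.8750 5.0000]
BᵀPA = [-34.8750 -0.7500; -19.1250 -0.3750]
K = S⁻¹·BᵀPA = [-1.2989 -0.0436; -1.7792 -0.0064]
A−BK = [0.7276 0.0717; 7.7344 0.6499]
AᵀP(A−BK) = [8.9856 0.4211; 0.4211 0.0274]
P' = Q + AᵀP(A−BK) = [26.9856 -2.5789; -2.5789 1.0274]
tr(P') = 28.0130

-1.2989 -0.0436 -1.7792 -0.0064


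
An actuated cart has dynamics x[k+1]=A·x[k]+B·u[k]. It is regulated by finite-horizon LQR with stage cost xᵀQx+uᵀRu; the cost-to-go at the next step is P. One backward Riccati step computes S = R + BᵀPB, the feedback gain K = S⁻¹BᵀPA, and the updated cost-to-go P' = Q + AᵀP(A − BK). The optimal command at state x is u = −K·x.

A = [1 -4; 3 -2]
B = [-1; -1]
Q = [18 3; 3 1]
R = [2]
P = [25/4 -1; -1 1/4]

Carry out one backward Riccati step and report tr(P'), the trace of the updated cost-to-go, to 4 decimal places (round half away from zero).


46.6154

BᵀP = [-5.2500 0.7500]
S = R + BᵀPB = [2] + [4.5000] = [6.5000]
BᵀPA = [-3.0000 19.5000]
K = S⁻¹·BᵀPA = [-0.4615 3.0000]
A−BK = [0.5385 -1.0000; 2.5385 1.0000]
AᵀP(A−BK) = [1.1154 -3.5000; -3.5000 26.5000]
P' = Q + AᵀP(A−BK) = [19.1154 -0.5000; -0.5000 27.5000]
tr(P') = 46.6154


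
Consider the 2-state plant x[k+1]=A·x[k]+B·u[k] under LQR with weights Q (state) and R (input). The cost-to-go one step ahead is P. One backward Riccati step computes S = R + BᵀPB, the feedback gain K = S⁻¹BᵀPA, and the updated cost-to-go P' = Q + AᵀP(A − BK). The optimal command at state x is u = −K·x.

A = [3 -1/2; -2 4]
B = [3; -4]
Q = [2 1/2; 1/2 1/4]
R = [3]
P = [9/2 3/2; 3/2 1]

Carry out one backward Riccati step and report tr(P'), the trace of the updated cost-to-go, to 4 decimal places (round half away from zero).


20.0745

BᵀP = [7.5000 0.5000]
S = R + BᵀPB = [3] + [20.5000] = [23.5000]
BᵀPA = [21.5000 -1.7500]
K = S⁻¹·BᵀPA = [0.9149 -0.0745]
A−BK = [0.2553 -0.2766; 1.6596 3.7021]
AᵀP(A−BK) = [6.8298 6.3511; 6.3511 10.9947]
P' = Q + AᵀP(A−BK) = [8.8298 6.8511; 6.8511 11.2447]
tr(P') = 20.0745


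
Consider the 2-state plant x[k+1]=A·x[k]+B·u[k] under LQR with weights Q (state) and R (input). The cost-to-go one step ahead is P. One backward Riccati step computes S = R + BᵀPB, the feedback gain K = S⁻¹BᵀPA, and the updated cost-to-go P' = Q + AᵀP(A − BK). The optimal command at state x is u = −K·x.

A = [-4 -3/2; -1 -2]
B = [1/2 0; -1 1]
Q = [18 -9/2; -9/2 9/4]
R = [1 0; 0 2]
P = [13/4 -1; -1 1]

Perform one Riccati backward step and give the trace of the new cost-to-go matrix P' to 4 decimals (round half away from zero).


48.6514

BᵀP = [2.6250 -1.5000; -1.0000 1.0000]
S = R + BᵀPB = [1 0; 0 2] + [2.8125 -1.5000; -1.5000 1.0000] = [3.8125 -1.5000; -1.5000 3.0000]
BᵀPA = [-9.0000 -0.9375; 3.0000 -0.5000]
K = S⁻¹·BᵀPA = [-2.4490 -0.3878; -0.2245 -0.3605]
A−BK = [-2.7755 -1.3061; -3.2245 -2.0272]
AᵀP(A−BK) = [23.6327 9.5918; 9.5918 4.7687]
P' = Q + AᵀP(A−BK) = [41.6327 5.0918; 5.0918 7.0187]
tr(P') = 48.6514


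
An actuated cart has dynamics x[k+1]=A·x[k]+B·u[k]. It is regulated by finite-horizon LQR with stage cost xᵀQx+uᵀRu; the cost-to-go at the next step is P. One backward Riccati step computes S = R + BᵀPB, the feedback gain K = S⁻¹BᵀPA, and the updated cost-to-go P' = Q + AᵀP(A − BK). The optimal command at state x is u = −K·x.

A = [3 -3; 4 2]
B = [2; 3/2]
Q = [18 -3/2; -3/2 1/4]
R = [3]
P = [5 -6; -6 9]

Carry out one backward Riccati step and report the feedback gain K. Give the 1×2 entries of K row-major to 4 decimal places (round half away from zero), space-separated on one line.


1.2414 0.0000

BᵀP = [1.0000 1.5000]
S = R + BᵀPB = [3] + [4.2500] = [7.2500]
BᵀPA = [9.0000 0.0000]
K = S⁻¹·BᵀPA = [1.2414 0.0000]
A−BK = [0.5172 -3.0000; 2.1379 2.0000]
AᵀP(A−BK) = [33.8276 63.0000; 63.0000 153.0000]
P' = Q + AᵀP(A−BK) = [51.8276 61.5000; 61.5000 153.2500]
tr(P') = 205.0776


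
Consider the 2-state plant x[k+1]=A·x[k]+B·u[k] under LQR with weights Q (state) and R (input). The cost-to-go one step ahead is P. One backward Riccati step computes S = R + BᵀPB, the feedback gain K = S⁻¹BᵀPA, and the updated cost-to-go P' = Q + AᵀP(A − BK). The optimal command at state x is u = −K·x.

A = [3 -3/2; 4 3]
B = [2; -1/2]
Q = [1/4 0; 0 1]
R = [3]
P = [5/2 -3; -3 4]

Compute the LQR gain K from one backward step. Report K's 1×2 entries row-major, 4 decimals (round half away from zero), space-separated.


BᵀP = [6.5000 -8.0000]
S = R + BᵀPB = [3] + [17.0000] = [20.0000]
BᵀPA = [-12.5000 -33.7500]
K = S⁻¹·BᵀPA = [-0.6250 -1.6875]
A−BK = [4.2500 1.8750; 3.6875 2.1563]
AᵀP(A−BK) = [6.6875 6.6563; 6.6563 11.6719]
P' = Q + AᵀP(A−BK) = [6.9375 6.6563; 6.6563 12.6719]
tr(P') = 19.6094

-0.6250 -1.6875


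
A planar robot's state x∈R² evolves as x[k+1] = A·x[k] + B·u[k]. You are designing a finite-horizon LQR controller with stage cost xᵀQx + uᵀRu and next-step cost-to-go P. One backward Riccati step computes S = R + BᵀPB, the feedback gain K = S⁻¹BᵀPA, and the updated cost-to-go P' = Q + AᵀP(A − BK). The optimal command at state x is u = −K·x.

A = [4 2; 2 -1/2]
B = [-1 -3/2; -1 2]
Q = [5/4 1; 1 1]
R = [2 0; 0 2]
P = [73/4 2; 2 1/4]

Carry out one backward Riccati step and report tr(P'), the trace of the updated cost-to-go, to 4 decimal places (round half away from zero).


17.2117

BᵀP = [-20.2500 -2.2500; -23.3750 -2.5000]
S = R + BᵀPB = [2 0; 0 2] + [22.5000 25.8750; 25.8750 30.0625] = [24.5000 25.8750; 25.8750 32.0625]
BᵀPA = [-85.5000 -39.3750; -98.5000 -45.5000]
K = S⁻¹·BᵀPA = [-1.6606 -0.7339; -1.7320 -0.8268]
A−BK = [-0.2586 0.0259; 3.8034 0.4197]
AᵀP(A−BK) = [12.4175 5.5582; 5.5582 2.5442]
P' = Q + AᵀP(A−BK) = [13.6675 6.5582; 6.5582 3.5442]
tr(P') = 17.2117


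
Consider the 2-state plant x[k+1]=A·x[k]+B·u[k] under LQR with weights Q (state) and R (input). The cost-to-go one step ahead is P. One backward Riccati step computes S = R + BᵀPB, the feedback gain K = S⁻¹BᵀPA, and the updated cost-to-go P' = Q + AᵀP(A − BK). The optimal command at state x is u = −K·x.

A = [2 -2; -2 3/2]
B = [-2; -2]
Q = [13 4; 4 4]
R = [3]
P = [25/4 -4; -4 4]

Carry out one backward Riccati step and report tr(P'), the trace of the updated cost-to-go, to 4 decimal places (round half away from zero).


134.5000

BᵀP = [-4.5000 0.0000]
S = R + BᵀPB = [3] + [9.0000] = [12.0000]
BᵀPA = [-9.0000 9.0000]
K = S⁻¹·BᵀPA = [-0.7500 0.7500]
A−BK = [0.5000 -0.5000; -3.5000 3.0000]
AᵀP(A−BK) = [66.2500 -58.2500; -58.2500 51.2500]
P' = Q + AᵀP(A−BK) = [79.2500 -54.2500; -54.2500 55.2500]
tr(P') = 134.5000


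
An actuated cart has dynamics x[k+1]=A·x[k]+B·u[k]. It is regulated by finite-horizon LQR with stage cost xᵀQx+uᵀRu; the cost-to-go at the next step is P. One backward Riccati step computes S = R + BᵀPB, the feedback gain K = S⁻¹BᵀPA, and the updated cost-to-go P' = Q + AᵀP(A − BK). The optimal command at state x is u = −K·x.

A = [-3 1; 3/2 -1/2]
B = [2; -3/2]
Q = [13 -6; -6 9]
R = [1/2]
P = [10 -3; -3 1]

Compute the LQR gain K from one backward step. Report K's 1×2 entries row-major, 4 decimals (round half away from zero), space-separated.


-1.3951 0.4650

BᵀP = [24.5000 -7.5000]
S = R + BᵀPB = [1/2] + [60.2500] = [60.7500]
BᵀPA = [-84.7500 28.2500]
K = S⁻¹·BᵀPA = [-1.3951 0.4650]
A−BK = [-0.2099 0.0700; -0.5926 0.1975]
AᵀP(A−BK) = [1.0185 -0.3395; -0.3395 0.1132]
P' = Q + AᵀP(A−BK) = [14.0185 -6.3395; -6.3395 9.1132]
tr(P') = 23.1317


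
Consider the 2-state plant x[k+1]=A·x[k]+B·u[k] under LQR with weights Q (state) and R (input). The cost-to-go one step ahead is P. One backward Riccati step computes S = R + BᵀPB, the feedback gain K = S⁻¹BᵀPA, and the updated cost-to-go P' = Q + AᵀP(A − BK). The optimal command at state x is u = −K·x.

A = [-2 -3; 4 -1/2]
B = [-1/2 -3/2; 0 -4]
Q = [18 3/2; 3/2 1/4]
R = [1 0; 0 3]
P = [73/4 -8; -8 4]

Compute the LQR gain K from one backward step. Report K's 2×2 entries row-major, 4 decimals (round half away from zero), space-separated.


BᵀP = [-9.1250 4.0000; 4.6250 -4.0000]
S = R + BᵀPB = [1 0; 0 3] + [4.5625 -2.3125; -2.3125 9.0625] = [5.5625 -2.3125; -2.3125 12.0625]
BᵀPA = [34.2500 25.3750; -25.2500 -11.8750]
K = S⁻¹·BᵀPA = [5.7449 4.5121; -0.9919 -0.1194]
A−BK = [-0.6154 -0.9231; 0.0324 -0.9777]
AᵀP(A−BK) = [43.1903 31.9433; 31.9433 25.3360]
P' = Q + AᵀP(A−BK) = [61.1903 33.4433; 33.4433 25.5860]
tr(P') = 86.7763

5.7449 4.5121 -0.9919 -0.1194


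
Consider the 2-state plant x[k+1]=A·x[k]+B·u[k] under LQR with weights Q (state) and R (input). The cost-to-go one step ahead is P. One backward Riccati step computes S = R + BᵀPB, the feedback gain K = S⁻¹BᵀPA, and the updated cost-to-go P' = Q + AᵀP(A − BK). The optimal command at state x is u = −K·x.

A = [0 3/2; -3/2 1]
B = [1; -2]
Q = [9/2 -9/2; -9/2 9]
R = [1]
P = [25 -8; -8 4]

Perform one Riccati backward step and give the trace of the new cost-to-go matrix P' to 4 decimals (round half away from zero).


22.9899

BᵀP = [41.0000 -16.0000]
S = R + BᵀPB = [1] + [73.0000] = [74.0000]
BᵀPA = [24.0000 45.5000]
K = S⁻¹·BᵀPA = [0.3243 0.6149]
A−BK = [-0.3243 0.8851; -0.8514 2.2297]
AᵀP(A−BK) = [1.2162 -2.7568; -2.7568 8.2736]
P' = Q + AᵀP(A−BK) = [5.7162 -7.2568; -7.2568 17.2736]
tr(P') = 22.9899


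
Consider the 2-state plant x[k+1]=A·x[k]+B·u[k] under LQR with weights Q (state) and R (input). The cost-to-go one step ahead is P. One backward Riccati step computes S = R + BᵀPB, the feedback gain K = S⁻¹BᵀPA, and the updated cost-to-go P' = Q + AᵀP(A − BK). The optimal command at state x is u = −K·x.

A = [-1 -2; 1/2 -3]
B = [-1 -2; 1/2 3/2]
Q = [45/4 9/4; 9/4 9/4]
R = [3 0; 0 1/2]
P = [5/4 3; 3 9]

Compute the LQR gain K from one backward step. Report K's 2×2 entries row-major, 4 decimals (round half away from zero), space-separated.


BᵀP = [0.2500 1.5000; 2.0000 7.5000]
S = R + BᵀPB = [3 0; 0 1/2] + [0.5000 1.7500; 1.7500 7.2500] = [3.5000 1.7500; 1.7500 7.7500]
BᵀPA = [0.5000 -5.0000; 1.7500 -26.5000]
K = S⁻¹·BᵀPA = [0.0338 0.3169; 0.2182 -3.4909]
A−BK = [-0.5299 -8.6649; 0.1558 2.0779]
AᵀP(A−BK) = [0.1013 0.9506; 0.9506 31.0753]
P' = Q + AᵀP(A−BK) = [11.3513 3.2006; 3.2006 33.3253]
tr(P') = 44.6766

0.0338 0.3169 0.2182 -3.4909


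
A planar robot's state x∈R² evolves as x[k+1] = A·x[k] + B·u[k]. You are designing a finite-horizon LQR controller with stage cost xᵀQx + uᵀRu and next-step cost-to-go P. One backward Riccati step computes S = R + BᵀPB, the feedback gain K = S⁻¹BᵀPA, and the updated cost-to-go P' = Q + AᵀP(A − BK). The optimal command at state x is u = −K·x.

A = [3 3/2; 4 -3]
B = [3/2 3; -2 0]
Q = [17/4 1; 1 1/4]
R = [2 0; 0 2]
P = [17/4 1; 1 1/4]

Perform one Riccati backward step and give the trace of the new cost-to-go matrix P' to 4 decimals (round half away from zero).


BᵀP = [4.3750 1.0000; 12.7500 3.0000]
S = R + BᵀPB = [2 0; 0 2] + [4.5625 13.1250; 13.1250 38.2500] = [6.5625 13.1250; 13.1250 40.2500]
BᵀPA = [17.1250 3.5625; 50.2500 10.1250]
K = S⁻¹·BᵀPA = [0.3238 0.1143; 1.1429 0.2143]
A−BK = [-0.9143 0.6857; 4.6476 -2.7714]
AᵀP(A−BK) = [3.2762 0.4000; 0.4000 0.2357]
P' = Q + AᵀP(A−BK) = [7.5262 1.4000; 1.4000 0.4857]
tr(P') = 8.0119

8.0119


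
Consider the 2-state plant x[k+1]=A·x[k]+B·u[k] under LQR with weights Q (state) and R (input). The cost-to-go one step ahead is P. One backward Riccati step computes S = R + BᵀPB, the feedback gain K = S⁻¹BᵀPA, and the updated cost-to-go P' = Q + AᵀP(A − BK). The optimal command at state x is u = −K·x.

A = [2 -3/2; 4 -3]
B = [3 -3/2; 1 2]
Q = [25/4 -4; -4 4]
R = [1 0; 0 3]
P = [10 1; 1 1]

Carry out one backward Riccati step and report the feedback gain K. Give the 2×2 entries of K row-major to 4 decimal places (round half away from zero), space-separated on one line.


1.1075 -0.8306 0.7932 -0.5949

BᵀP = [31.0000 4.0000; -13.0000 0.5000]
S = R + BᵀPB = [1 0; 0 3] + [97.0000 -38.5000; -38.5000 20.5000] = [98.0000 -38.5000; -38.5000 23.5000]
BᵀPA = [78.0000 -58.5000; -24.0000 18.0000]
K = S⁻¹·BᵀPA = [1.1075 -0.8306; 0.7932 -0.5949]
A−BK = [-0.1328 0.0996; 1.3061 -0.9796]
AᵀP(A−BK) = [4.6494 -3.4871; -3.4871 2.6153]
P' = Q + AᵀP(A−BK) = [10.8994 -7.4871; -7.4871 6.6153]
tr(P') = 17.5147


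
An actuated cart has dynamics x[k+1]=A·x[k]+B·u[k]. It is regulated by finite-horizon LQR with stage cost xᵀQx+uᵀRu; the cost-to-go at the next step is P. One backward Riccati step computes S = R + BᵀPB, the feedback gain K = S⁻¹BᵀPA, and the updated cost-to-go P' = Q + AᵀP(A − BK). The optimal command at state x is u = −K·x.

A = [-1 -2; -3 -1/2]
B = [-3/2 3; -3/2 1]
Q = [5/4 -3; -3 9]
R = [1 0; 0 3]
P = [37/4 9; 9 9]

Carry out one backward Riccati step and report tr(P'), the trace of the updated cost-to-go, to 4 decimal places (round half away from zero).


BᵀP = [-27.3750 -27.0000; 36.7500 36.0000]
S = R + BᵀPB = [1 0; 0 3] + [81.5625 -109.1250; -109.1250 146.2500] = [82.5625 -109.1250; -109.1250 149.2500]
BᵀPA = [108.3750 68.2500; -144.7500 -91.5000]
K = S⁻¹·BᵀPA = [0.9153 0.4862; -0.3006 -0.2576]
A−BK = [1.2748 -0.4980; -1.3264 0.4869]
AᵀP(A−BK) = [1.5392 0.5238; 0.5238 0.4985]
P' = Q + AᵀP(A−BK) = [2.7892 -2.4762; -2.4762 9.4985]
tr(P') = 12.2877

12.2877


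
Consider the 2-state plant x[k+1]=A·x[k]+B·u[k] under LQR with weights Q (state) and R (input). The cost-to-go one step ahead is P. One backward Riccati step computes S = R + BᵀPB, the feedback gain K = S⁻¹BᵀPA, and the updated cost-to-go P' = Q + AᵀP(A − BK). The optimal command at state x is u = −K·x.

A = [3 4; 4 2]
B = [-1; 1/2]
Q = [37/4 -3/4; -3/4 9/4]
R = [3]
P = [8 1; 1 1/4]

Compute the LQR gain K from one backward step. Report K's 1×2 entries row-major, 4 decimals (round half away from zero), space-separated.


-2.5839 -3.1553

BᵀP = [-7.5000 -0.8750]
S = R + BᵀPB = [3] + [7.0625] = [10.0625]
BᵀPA = [-26.0000 -31.7500]
K = S⁻¹·BᵀPA = [-2.5839 -3.1553]
A−BK = [0.4161 0.8447; 5.2919 3.5776]
AᵀP(A−BK) = [32.8199 37.9627; 37.9627 44.8199]
P' = Q + AᵀP(A−BK) = [42.0699 37.2127; 37.2127 47.0699]
tr(P') = 89.1398


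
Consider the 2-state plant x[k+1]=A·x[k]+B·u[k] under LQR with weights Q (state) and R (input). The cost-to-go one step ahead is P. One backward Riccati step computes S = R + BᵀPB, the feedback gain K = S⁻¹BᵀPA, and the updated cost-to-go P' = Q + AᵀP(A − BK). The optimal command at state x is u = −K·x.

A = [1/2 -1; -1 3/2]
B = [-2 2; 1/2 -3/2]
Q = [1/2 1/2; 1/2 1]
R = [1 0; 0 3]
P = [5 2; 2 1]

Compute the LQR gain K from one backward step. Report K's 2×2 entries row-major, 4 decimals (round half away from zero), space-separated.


-0.0076 0.1250 0.0682 -0.1250

BᵀP = [-9.0000 -3.5000; 7.0000 2.5000]
S = R + BᵀPB = [1 0; 0 3] + [16.2500 -12.7500; -12.7500 10.2500] = [17.2500 -12.7500; -12.7500 13.2500]
BᵀPA = [-1.0000 3.7500; 1.0000 -3.2500]
K = S⁻¹·BᵀPA = [-0.0076 0.1250; 0.0682 -0.1250]
A−BK = [0.3485 -0.5000; -0.8939 1.2500]
AᵀP(A−BK) = [0.1742 -0.2500; -0.2500 0.3750]
P' = Q + AᵀP(A−BK) = [0.6742 0.2500; 0.2500 1.3750]
tr(P') = 2.0492


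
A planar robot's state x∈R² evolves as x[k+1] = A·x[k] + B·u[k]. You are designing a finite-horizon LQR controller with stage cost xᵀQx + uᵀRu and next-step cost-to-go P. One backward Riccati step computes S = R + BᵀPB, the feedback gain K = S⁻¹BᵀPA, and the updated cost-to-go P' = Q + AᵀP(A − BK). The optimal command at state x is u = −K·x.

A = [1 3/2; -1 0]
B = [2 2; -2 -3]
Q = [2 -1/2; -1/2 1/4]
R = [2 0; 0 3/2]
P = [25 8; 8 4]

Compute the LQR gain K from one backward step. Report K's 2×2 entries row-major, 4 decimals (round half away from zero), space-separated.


BᵀP = [34.0000 8.0000; 26.0000 4.0000]
S = R + BᵀPB = [2 0; 0 3/2] + [52.0000 44.0000; 44.0000 40.0000] = [54.0000 44.0000; 44.0000 41.5000]
BᵀPA = [26.0000 51.0000; 22.0000 39.0000]
K = S⁻¹·BᵀPA = [0.3639 1.3131; 0.1443 -0.4525]
A−BK = [-0.0164 -0.2213; 0.1607 1.2689]
AᵀP(A−BK) = [0.3639 1.3131; 1.3131 6.9270]
P' = Q + AᵀP(A−BK) = [2.3639 0.8131; 0.8131 7.1770]
tr(P') = 9.5410

0.3639 1.3131 0.1443 -0.4525


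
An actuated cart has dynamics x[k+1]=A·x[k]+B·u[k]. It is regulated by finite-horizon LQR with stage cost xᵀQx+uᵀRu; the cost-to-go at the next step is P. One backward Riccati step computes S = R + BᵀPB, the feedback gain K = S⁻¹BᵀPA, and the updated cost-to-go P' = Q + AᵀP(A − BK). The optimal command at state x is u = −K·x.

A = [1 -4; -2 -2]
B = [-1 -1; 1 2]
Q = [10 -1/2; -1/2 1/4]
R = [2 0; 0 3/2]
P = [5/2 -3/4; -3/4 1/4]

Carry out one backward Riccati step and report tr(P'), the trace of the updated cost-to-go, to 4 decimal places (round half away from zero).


15.7082

BᵀP = [-3.2500 1.0000; -4.0000 1.2500]
S = R + BᵀPB = [2 0; 0 3/2] + [4.2500 5.2500; 5.2500 6.5000] = [6.2500 5.2500; 5.2500 8.0000]
BᵀPA = [-5.2500 11.0000; -6.5000 13.5000]
K = S⁻¹·BᵀPA = [-0.3510 0.7632; -0.5822 1.1866]
A−BK = [0.0669 -2.0501; -0.4847 -5.1365]
AᵀP(A−BK) = [0.8733 -1.7799; -1.7799 4.5850]
P' = Q + AᵀP(A−BK) = [10.8733 -2.2799; -2.2799 4.8350]
tr(P') = 15.7082


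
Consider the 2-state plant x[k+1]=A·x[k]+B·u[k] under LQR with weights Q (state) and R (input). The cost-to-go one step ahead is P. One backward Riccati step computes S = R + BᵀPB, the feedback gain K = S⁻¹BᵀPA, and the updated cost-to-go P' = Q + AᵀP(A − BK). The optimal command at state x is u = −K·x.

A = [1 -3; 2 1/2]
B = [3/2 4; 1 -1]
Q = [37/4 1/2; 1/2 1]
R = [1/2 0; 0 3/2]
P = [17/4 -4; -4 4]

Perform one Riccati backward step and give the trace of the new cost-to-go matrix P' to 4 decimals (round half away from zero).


BᵀP = [2.3750 -2.0000; 21.0000 -20.0000]
S = R + BᵀPB = [1/2 0; 0 3/2] + [1.5625 11.5000; 11.5000 104.0000] = [2.0625 11.5000; 11.5000 105.5000]
BᵀPA = [-1.6250 -8.1250; -19.0000 -73.0000]
K = S⁻¹·BᵀPA = [0.5514 -0.2073; -0.2402 -0.6694]
A−BK = [1.1337 -0.0117; 1.2083 0.0379]
AᵀP(A−BK) = [0.5822 0.1955; 0.1955 0.7034]
P' = Q + AᵀP(A−BK) = [9.8322 0.6955; 0.6955 1.7034]
tr(P') = 11.5356

11.5356


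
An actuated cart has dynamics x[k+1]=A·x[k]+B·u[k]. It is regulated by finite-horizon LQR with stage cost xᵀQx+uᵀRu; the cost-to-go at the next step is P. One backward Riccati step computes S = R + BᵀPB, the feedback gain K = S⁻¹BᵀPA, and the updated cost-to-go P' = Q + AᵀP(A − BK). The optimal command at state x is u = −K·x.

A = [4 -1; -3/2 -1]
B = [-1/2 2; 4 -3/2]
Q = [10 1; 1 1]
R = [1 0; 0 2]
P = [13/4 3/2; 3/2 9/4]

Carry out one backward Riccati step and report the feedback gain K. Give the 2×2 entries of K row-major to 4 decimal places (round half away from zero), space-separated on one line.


0.3553 -0.4537 1.7040 -0.4990

BᵀP = [4.3750 8.2500; 4.2500 -0.3750]
S = R + BᵀPB = [1 0; 0 2] + [30.8125 -3.6250; -3.6250 9.0625] = [31.8125 -3.6250; -3.6250 11.0625]
BᵀPA = [5.1250 -12.6250; 17.5625 -3.8750]
K = S⁻¹·BᵀPA = [0.3553 -0.4537; 1.7040 -0.4990]
A−BK = [0.7697 -0.2289; -0.3651 0.0664]
AᵀP(A−BK) = [7.3155 -2.2868; -2.2868 0.8384]
P' = Q + AᵀP(A−BK) = [17.3155 -1.2868; -1.2868 1.8384]
tr(P') = 19.1539


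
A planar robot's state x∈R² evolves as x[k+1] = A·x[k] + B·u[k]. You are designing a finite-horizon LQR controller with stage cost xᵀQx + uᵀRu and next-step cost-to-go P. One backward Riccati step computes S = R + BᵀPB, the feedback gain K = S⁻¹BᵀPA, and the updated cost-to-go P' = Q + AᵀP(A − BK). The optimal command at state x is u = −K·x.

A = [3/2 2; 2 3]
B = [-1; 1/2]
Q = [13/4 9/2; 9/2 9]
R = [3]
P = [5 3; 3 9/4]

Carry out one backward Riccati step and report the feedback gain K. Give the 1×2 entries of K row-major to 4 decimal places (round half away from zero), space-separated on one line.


-1.6180 -2.2697

BᵀP = [-3.5000 -1.8750]
S = R + BᵀPB = [3] + [2.5625] = [5.5625]
BᵀPA = [-9.0000 -12.6250]
K = S⁻¹·BᵀPA = [-1.6180 -2.2697]
A−BK = [-0.1180 -0.2697; 2.8090 4.1348]
AᵀP(A−BK) = [23.6882 33.5730; 33.5730 47.5955]
P' = Q + AᵀP(A−BK) = [26.9382 38.0730; 38.0730 56.5955]
tr(P') = 83.5337


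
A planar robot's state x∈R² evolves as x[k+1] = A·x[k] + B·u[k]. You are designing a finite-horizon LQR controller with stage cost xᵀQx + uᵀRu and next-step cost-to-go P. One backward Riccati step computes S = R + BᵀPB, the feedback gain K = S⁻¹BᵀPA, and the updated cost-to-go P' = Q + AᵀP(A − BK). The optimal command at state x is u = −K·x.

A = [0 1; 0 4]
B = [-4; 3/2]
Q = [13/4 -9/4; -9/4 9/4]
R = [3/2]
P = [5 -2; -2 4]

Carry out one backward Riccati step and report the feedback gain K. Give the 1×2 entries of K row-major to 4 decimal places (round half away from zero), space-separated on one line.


BᵀP = [-23.0000 14.0000]
S = R + BᵀPB = [3/2] + [113.0000] = [114.5000]
BᵀPA = [0.0000 33.0000]
K = S⁻¹·BᵀPA = [0.0000 0.2882]
A−BK = [0.0000 2.1528; 0.0000 3.5677]
AᵀP(A−BK) = [0.0000 0.0000; 0.0000 43.4891]
P' = Q + AᵀP(A−BK) = [3.2500 -2.2500; -2.2500 45.7391]
tr(P') = 48.9891

0.0000 0.2882


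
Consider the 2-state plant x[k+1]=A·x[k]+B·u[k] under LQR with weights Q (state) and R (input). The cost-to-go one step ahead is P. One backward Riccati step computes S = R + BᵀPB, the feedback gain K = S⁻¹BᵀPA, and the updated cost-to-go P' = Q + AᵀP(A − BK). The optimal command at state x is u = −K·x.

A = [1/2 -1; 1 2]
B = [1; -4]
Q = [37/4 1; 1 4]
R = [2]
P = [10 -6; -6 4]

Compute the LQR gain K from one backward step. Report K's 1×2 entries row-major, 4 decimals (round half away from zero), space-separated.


BᵀP = [34.0000 -22.0000]
S = R + BᵀPB = [2] + [122.0000] = [124.0000]
BᵀPA = [-5.0000 -78.0000]
K = S⁻¹·BᵀPA = [-0.0403 -0.6290]
A−BK = [0.5403 -0.3710; 0.8387 -0.5161]
AᵀP(A−BK) = [0.2984 -0.1452; -0.1452 0.9355]
P' = Q + AᵀP(A−BK) = [9.5484 0.8548; 0.8548 4.9355]
tr(P') = 14.4839

-0.0403 -0.6290


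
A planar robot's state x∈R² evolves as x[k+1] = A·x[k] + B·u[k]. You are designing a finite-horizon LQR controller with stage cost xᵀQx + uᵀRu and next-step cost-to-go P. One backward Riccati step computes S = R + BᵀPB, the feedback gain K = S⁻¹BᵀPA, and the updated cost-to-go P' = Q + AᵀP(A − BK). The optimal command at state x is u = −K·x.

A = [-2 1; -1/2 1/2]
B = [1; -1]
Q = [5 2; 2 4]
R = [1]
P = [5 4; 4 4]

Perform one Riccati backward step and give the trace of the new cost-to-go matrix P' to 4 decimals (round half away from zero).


45.5000

BᵀP = [1.0000 0.0000]
S = R + BᵀPB = [1] + [1.0000] = [2.0000]
BᵀPA = [-2.0000 1.0000]
K = S⁻¹·BᵀPA = [-1.0000 0.5000]
A−BK = [-1.0000 0.5000; -1.5000 1.0000]
AᵀP(A−BK) = [27.0000 -16.0000; -16.0000 9.5000]
P' = Q + AᵀP(A−BK) = [32.0000 -14.0000; -14.0000 13.5000]
tr(P') = 45.5000


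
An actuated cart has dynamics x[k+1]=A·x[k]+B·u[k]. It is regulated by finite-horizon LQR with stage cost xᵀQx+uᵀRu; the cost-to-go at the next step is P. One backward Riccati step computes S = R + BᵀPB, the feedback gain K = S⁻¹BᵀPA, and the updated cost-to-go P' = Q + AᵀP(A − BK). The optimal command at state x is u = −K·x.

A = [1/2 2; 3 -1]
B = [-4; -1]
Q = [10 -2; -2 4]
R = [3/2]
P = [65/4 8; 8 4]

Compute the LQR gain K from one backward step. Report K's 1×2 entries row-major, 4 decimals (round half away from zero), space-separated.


BᵀP = [-73.0000 -36.0000]
S = R + BᵀPB = [3/2] + [328.0000] = [329.5000]
BᵀPA = [-144.5000 -110.0000]
K = S⁻¹·BᵀPA = [-0.4385 -0.3338]
A−BK = [-1.2542 0.6646; 2.5615 -1.3338]
AᵀP(A−BK) = [0.6930 0.0102; 0.0102 0.2777]
P' = Q + AᵀP(A−BK) = [10.6930 -1.9898; -1.9898 4.2777]
tr(P') = 14.9707

-0.4385 -0.3338


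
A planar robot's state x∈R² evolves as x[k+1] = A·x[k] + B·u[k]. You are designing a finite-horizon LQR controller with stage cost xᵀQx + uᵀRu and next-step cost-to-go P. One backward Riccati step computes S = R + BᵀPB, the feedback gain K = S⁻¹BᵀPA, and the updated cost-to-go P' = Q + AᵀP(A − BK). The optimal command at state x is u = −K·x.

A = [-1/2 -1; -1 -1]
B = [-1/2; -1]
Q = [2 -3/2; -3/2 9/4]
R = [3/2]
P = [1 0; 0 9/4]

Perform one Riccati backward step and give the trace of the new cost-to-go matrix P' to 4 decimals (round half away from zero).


6.5469

BᵀP = [-0.5000 -2.2500]
S = R + BᵀPB = [3/2] + [2.5000] = [4.0000]
BᵀPA = [2.5000 2.7500]
K = S⁻¹·BᵀPA = [0.6250 0.6875]
A−BK = [-0.1875 -0.6563; -0.3750 -0.3125]
AᵀP(A−BK) = [0.9375 1.0313; 1.0313 1.3594]
P' = Q + AᵀP(A−BK) = [2.9375 -0.4688; -0.4688 3.6094]
tr(P') = 6.5469


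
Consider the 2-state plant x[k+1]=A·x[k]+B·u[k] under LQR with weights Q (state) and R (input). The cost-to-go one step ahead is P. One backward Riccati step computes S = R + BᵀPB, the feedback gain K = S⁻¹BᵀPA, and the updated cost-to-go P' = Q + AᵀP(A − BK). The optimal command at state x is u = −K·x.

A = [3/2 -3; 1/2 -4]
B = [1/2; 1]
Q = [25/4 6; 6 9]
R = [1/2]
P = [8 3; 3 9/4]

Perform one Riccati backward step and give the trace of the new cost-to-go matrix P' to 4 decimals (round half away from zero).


31.3266

BᵀP = [7.0000 3.7500]
S = R + BᵀPB = [1/2] + [7.2500] = [7.7500]
BᵀPA = [12.3750 -36.0000]
K = S⁻¹·BᵀPA = [1.5968 -4.6452]
A−BK = [0.7016 -0.6774; -1.0968 0.6452]
AᵀP(A−BK) = [3.3024 -5.5161; -5.5161 12.7742]
P' = Q + AᵀP(A−BK) = [9.5524 0.4839; 0.4839 21.7742]
tr(P') = 31.3266


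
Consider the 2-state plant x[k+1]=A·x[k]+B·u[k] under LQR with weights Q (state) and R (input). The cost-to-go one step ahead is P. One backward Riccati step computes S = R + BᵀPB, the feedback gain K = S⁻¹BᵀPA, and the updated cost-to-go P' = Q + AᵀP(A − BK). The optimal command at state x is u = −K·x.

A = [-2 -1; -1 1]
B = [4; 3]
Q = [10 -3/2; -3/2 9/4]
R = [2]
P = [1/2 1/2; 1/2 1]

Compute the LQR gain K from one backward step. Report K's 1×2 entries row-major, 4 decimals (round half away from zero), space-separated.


-0.3871 0.0484

BᵀP = [3.5000 5.0000]
S = R + BᵀPB = [2] + [29.0000] = [31.0000]
BᵀPA = [-12.0000 1.5000]
K = S⁻¹·BᵀPA = [-0.3871 0.0484]
A−BK = [-0.4516 -1.1935; 0.1613 0.8548]
AᵀP(A−BK) = [0.3548 0.0806; 0.0806 0.4274]
P' = Q + AᵀP(A−BK) = [10.3548 -1.4194; -1.4194 2.6774]
tr(P') = 13.0323


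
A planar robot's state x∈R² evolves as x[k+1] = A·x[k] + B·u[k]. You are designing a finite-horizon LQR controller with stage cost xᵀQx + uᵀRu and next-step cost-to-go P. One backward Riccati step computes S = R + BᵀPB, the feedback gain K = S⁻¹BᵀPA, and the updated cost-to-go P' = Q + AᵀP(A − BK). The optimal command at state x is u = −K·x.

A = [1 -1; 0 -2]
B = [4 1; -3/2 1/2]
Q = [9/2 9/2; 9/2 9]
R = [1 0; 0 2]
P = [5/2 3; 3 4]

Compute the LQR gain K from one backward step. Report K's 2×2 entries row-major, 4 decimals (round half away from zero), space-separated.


BᵀP = [5.5000 6.0000; 4.0000 5.0000]
S = R + BᵀPB = [1 0; 0 2] + [13.0000 8.5000; 8.5000 6.5000] = [14.0000 8.5000; 8.5000 8.5000]
BᵀPA = [5.5000 -17.5000; 4.0000 -14.0000]
K = S⁻¹·BᵀPA = [0.2727 -0.6364; 0.1979 -1.0107]
A−BK = [-0.2888 2.5561; 0.3102 -2.4492]
AᵀP(A−BK) = [0.2086 -0.9572; -0.9572 5.2139]
P' = Q + AᵀP(A−BK) = [4.7086 3.5428; 3.5428 14.2139]
tr(P') = 18.9225

0.2727 -0.6364 0.1979 -1.0107


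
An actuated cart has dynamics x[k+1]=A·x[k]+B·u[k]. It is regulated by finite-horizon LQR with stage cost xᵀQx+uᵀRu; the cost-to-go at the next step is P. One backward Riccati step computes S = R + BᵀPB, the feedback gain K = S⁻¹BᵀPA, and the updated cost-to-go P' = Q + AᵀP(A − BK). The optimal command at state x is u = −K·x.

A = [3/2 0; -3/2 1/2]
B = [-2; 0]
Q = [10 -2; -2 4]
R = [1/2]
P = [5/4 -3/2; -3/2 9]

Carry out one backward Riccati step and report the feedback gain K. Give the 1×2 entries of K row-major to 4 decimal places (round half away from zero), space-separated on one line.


-1.5000 0.2727

BᵀP = [-2.5000 3.0000]
S = R + BᵀPB = [1/2] + [5.0000] = [5.5000]
BᵀPA = [-8.2500 1.5000]
K = S⁻¹·BᵀPA = [-1.5000 0.2727]
A−BK = [-1.5000 0.5455; -1.5000 0.5000]
AᵀP(A−BK) = [17.4375 -5.6250; -5.6250 1.8409]
P' = Q + AᵀP(A−BK) = [27.4375 -7.6250; -7.6250 5.8409]
tr(P') = 33.2784


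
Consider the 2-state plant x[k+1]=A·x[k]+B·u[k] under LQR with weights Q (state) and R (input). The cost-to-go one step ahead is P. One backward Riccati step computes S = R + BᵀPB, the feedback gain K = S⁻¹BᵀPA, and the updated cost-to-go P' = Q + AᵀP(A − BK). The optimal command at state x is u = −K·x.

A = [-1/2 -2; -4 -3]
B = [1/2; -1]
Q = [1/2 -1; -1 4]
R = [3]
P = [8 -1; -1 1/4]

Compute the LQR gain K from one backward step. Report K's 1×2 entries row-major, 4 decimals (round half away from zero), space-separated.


BᵀP = [5.0000 -0.7500]
S = R + BᵀPB = [3] + [3.2500] = [6.2500]
BᵀPA = [0.5000 -7.7500]
K = S⁻¹·BᵀPA = [0.0800 -1.2400]
A−BK = [-0.5400 -1.3800; -3.9200 -4.2400]
AᵀP(A−BK) = [1.9600 2.1200; 2.1200 12.6400]
P' = Q + AᵀP(A−BK) = [2.4600 1.1200; 1.1200 16.6400]
tr(P') = 19.1000

0.0800 -1.2400


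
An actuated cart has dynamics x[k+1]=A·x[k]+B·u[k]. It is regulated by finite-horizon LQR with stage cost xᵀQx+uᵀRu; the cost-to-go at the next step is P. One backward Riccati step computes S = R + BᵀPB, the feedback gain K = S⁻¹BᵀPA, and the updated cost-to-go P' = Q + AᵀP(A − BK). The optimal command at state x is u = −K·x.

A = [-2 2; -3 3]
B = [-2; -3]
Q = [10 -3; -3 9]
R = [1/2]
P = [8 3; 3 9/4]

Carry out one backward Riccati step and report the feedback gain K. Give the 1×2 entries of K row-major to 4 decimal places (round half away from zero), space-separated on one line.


0.9944 -0.9944

BᵀP = [-25.0000 -12.7500]
S = R + BᵀPB = [1/2] + [88.2500] = [88.7500]
BᵀPA = [88.2500 -88.2500]
K = S⁻¹·BᵀPA = [0.9944 -0.9944]
A−BK = [-0.0113 0.0113; -0.0169 0.0169]
AᵀP(A−BK) = [0.4972 -0.4972; -0.4972 0.4972]
P' = Q + AᵀP(A−BK) = [10.4972 -3.4972; -3.4972 9.4972]
tr(P') = 19.9944


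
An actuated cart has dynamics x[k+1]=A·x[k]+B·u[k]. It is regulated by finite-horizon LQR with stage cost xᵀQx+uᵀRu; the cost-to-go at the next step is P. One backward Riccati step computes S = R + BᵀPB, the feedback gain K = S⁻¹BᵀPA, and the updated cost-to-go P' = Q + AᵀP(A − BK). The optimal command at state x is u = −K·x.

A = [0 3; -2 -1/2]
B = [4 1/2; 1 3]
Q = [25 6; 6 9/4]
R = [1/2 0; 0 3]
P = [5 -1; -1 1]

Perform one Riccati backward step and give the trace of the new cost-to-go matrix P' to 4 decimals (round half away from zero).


BᵀP = [19.0000 -3.0000; -0.5000 2.5000]
S = R + BᵀPB = [1/2 0; 0 3] + [73.0000 0.5000; 0.5000 7.2500] = [73.5000 0.5000; 0.5000 10.2500]
BᵀPA = [6.0000 58.5000; -5.0000 -2.7500]
K = S⁻¹·BᵀPA = [0.0850 0.7980; -0.4920 -0.3072]
A−BK = [-0.0939 -0.0384; -0.6091 -0.3763]
AᵀP(A−BK) = [1.0304 0.6759; 0.6759 0.7217]
P' = Q + AᵀP(A−BK) = [26.0304 6.6759; 6.6759 2.9717]
tr(P') = 29.0020

29.0020


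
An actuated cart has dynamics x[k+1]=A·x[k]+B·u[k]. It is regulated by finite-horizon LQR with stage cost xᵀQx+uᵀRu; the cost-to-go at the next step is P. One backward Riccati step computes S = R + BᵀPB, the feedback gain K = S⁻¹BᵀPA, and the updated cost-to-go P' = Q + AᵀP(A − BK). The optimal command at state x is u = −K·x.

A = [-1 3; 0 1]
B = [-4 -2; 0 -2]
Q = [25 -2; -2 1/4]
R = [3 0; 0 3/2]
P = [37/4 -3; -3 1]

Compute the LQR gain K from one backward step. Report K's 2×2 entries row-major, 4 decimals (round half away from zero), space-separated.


0.2027 -0.5332 0.1278 -0.3697

BᵀP = [-37.0000 12.0000; -12.5000 4.0000]
S = R + BᵀPB = [3 0; 0 3/2] + [148.0000 50.0000; 50.0000 17.0000] = [151.0000 50.0000; 50.0000 18.5000]
BᵀPA = [37.0000 -99.0000; 12.5000 -33.5000]
K = S⁻¹·BᵀPA = [0.2027 -0.5332; 0.1278 -0.3697]
A−BK = [0.0664 0.1278; 0.2555 0.2606]
AᵀP(A−BK) = [0.1520 -0.3999; -0.3999 1.0771]
P' = Q + AᵀP(A−BK) = [25.1520 -2.3999; -2.3999 1.3271]
tr(P') = 26.4791


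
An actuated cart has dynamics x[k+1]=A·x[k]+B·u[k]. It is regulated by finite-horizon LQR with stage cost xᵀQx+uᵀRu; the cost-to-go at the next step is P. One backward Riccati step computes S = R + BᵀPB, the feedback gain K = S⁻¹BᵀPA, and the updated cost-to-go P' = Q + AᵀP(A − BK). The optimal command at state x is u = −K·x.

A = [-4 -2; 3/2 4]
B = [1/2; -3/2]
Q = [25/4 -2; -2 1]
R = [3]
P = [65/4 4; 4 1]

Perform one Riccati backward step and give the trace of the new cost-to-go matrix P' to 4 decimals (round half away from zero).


BᵀP = [2.1250 0.5000]
S = R + BᵀPB = [3] + [0.3125] = [3.3125]
BᵀPA = [-7.7500 -2.2500]
K = S⁻¹·BᵀPA = [-2.3396 -0.6792]
A−BK = [-2.8302 -1.6604; -2.0094 2.9811]
AᵀP(A−BK) = [196.1179 54.7358; 54.7358 15.4717]
P' = Q + AᵀP(A−BK) = [202.3679 52.7358; 52.7358 16.4717]
tr(P') = 218.8396

218.8396


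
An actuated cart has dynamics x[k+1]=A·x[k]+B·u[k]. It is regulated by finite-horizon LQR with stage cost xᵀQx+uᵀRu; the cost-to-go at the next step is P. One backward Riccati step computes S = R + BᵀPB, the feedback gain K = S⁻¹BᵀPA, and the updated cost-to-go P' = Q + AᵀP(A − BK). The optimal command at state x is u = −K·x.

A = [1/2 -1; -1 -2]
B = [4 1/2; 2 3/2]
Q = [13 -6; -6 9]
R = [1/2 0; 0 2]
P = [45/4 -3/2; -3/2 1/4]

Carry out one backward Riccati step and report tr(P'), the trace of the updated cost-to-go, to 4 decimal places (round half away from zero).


BᵀP = [42.0000 -5.5000; 3.3750 -0.3750]
S = R + BᵀPB = [1/2 0; 0 2] + [157.0000 12.7500; 12.7500 1.1250] = [157.5000 12.7500; 12.7500 3.1250]
BᵀPA = [26.5000 -31.0000; 2.0625 -2.6250]
K = S⁻¹·BᵀPA = [0.1715 -0.1924; -0.0395 -0.0552]
A−BK = [-0.1661 -0.2030; -1.2836 -1.5325]
AᵀP(A−BK) = [0.1005 0.0863; 0.0863 0.1420]
P' = Q + AᵀP(A−BK) = [13.1005 -5.9137; -5.9137 9.1420]
tr(P') = 22.2425

22.2425


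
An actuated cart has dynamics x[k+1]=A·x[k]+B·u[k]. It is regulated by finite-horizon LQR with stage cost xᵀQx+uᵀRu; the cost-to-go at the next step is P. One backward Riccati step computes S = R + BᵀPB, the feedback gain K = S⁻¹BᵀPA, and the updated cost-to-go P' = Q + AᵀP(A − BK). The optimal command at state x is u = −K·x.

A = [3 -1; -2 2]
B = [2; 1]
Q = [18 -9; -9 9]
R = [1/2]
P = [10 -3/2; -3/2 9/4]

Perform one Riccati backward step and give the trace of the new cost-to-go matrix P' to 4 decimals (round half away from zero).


69.7075

BᵀP = [18.5000 -0.7500]
S = R + BᵀPB = [1/2] + [36.2500] = [36.7500]
BᵀPA = [57.0000 -20.0000]
K = S⁻¹·BᵀPA = [1.5510 -0.5442]
A−BK = [-0.1020 0.0884; -3.5510 2.5442]
AᵀP(A−BK) = [28.5918 -19.9796; -19.9796 14.1156]
P' = Q + AᵀP(A−BK) = [46.5918 -28.9796; -28.9796 23.1156]
tr(P') = 69.7075


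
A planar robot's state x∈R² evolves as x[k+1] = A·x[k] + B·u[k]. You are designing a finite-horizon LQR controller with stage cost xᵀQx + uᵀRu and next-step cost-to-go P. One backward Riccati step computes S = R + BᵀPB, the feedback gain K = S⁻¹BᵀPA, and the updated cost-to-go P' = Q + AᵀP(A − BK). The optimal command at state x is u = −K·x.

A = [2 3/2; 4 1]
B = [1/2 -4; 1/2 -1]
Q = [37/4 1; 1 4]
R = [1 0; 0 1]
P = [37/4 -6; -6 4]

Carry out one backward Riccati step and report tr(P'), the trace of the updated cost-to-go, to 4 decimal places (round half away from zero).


15.2500

BᵀP = [1.6250 -1.0000; -31.0000 20.0000]
S = R + BᵀPB = [1 0; 0 1] + [0.3125 -5.5000; -5.5000 104.0000] = [1.3125 -5.5000; -5.5000 105.0000]
BᵀPA = [-0.7500 1.4375; 18.0000 -26.5000]
K = S⁻¹·BᵀPA = [0.1883 0.0482; 0.1813 -0.2499]
A−BK = [2.6310 0.4765; 4.0872 0.7260]
AᵀP(A−BK) = [1.8780 0.2836; 0.2836 0.1220]
P' = Q + AᵀP(A−BK) = [11.1280 1.2836; 1.2836 4.1220]
tr(P') = 15.2500


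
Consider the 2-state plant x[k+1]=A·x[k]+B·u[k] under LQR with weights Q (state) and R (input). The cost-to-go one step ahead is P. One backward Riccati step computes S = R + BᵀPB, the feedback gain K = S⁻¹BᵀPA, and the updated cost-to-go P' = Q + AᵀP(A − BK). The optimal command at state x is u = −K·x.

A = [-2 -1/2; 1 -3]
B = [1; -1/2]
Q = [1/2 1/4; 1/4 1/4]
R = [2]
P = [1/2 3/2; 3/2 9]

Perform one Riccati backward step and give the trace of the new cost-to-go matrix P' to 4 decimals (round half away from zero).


BᵀP = [-0.2500 -3.0000]
S = R + BᵀPB = [2] + [1.2500] = [3.2500]
BᵀPA = [-2.5000 9.1250]
K = S⁻¹·BᵀPA = [-0.7692 2.8077]
A−BK = [-1.2308 -3.3077; 0.6154 -1.5962]
AᵀP(A−BK) = [3.0769 -11.2308; -11.2308 60.0048]
P' = Q + AᵀP(A−BK) = [3.5769 -10.9808; -10.9808 60.2548]
tr(P') = 63.8317

63.8317
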